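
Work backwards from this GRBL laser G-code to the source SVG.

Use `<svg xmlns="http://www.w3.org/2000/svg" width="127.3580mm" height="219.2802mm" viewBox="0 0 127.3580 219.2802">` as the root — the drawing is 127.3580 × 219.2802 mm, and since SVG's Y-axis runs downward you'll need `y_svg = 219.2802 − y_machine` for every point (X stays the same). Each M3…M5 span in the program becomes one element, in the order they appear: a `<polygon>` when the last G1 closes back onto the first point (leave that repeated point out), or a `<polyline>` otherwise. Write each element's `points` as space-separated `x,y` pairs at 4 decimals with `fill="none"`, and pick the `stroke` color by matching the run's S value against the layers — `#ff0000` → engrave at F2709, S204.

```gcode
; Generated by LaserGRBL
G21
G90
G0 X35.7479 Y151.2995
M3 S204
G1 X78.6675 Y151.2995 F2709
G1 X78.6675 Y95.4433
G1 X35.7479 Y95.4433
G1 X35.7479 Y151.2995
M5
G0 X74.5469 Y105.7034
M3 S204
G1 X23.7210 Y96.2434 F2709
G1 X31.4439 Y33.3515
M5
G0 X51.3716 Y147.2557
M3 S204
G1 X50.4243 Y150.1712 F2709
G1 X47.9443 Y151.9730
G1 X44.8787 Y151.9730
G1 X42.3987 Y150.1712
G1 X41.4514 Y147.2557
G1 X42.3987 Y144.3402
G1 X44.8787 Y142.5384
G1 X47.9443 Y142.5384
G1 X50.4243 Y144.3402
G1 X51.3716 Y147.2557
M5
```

Each laser-on run becomes one SVG element. Flip Y back into SVG space with y_svg = 219.2802 − y_machine. Every run uses S204, so all elements get stroke `#ff0000` (engrave).

Run 1: The run returns to its start, so emit a `<polygon>` with points (Y-flipped): 35.7479,67.9807 78.6675,67.9807 78.6675,123.8369 35.7479,123.8369.

Run 2: The run is open, so emit a `<polyline>` with points (Y-flipped): 74.5469,113.5768 23.7210,123.0368 31.4439,185.9287.

Run 3: The run returns to its start, so emit a `<polygon>` with points (Y-flipped): 51.3716,72.0245 50.4243,69.1090 47.9443,67.3072 44.8787,67.3072 42.3987,69.1090 41.4514,72.0245 42.3987,74.9400 44.8787,76.7418 47.9443,76.7418 50.4243,74.9400.

<svg xmlns="http://www.w3.org/2000/svg" width="127.3580mm" height="219.2802mm" viewBox="0 0 127.3580 219.2802">
  <polygon points="35.7479,67.9807 78.6675,67.9807 78.6675,123.8369 35.7479,123.8369" fill="none" stroke="#ff0000"/>
  <polyline points="74.5469,113.5768 23.7210,123.0368 31.4439,185.9287" fill="none" stroke="#ff0000"/>
  <polygon points="51.3716,72.0245 50.4243,69.1090 47.9443,67.3072 44.8787,67.3072 42.3987,69.1090 41.4514,72.0245 42.3987,74.9400 44.8787,76.7418 47.9443,76.7418 50.4243,74.9400" fill="none" stroke="#ff0000"/>
</svg>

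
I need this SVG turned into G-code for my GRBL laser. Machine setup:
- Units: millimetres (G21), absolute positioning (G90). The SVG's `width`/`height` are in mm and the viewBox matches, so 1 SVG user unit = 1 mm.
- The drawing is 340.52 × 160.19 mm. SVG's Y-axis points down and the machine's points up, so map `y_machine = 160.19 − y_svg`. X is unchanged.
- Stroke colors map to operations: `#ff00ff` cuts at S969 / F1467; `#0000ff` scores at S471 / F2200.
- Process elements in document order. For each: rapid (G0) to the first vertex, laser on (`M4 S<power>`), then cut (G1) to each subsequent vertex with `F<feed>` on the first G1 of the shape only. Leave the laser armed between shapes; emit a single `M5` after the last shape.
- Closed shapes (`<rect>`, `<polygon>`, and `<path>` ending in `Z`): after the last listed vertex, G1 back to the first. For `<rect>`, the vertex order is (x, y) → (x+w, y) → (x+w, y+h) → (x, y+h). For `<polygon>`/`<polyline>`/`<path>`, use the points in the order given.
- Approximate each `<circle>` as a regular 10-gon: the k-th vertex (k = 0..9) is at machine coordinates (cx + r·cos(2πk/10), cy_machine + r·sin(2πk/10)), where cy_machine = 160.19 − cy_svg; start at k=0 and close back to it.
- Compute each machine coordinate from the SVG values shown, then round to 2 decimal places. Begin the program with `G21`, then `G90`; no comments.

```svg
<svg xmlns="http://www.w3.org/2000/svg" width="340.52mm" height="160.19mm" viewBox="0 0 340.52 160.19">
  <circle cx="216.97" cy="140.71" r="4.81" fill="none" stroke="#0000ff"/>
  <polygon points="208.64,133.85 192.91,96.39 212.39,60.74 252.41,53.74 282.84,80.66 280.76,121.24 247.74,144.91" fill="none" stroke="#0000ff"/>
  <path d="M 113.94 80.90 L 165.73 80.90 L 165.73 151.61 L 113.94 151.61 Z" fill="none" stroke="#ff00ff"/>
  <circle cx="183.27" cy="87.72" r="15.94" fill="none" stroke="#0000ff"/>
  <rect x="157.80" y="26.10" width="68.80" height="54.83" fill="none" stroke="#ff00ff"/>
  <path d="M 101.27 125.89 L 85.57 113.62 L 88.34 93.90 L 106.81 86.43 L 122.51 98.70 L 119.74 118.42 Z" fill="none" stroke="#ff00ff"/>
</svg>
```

1 u = 1 mm; y_m = 160.19 − y.

[1] `<circle>` circle, #0000ff→score S471 F2200: (221.78,19.48) → (220.86,22.31) → (218.46,24.05) → (215.48,24.05) → (213.08,22.31) → (212.16,19.48) → (213.08,16.65) → (215.48,14.91) → (218.46,14.91) → (220.86,16.65) → (221.78,19.48) (closed)

[2] `<polygon>` regular polygon, #0000ff→score S471 F2200: (208.64,26.34) → (192.91,63.80) → (212.39,99.45) → (252.41,106.45) → (282.84,79.53) → (280.76,38.95) → (247.74,15.28) → (208.64,26.34) (closed)

[3] `<path>` rectangle, #ff00ff→cut S969 F1467: (113.94,79.29) → (165.73,79.29) → (165.73,8.58) → (113.94,8.58) → (113.94,79.29) (closed)

[4] `<circle>` circle, #0000ff→score S471 F2200: (199.21,72.47) → (196.17,81.84) → (188.20,87.63) → (178.34,87.63) → (170.37,81.84) → (167.33,72.47) → (170.37,63.10) → (178.34,57.31) → (188.20,57.31) → (196.17,63.10) → (199.21,72.47) (closed)

[5] `<rect>` rectangle, #ff00ff→cut S969 F1467: (157.80,134.09) → (226.60,134.09) → (226.60,79.26) → (157.80,79.26) → (157.80,134.09) (closed)

[6] `<path>` regular polygon, #ff00ff→cut S969 F1467: (101.27,34.30) → (85.57,46.57) → (88.34,66.29) → (106.81,73.76) → (122.51,61.49) → (119.74,41.77) → (101.27,34.30) (closed)

G21
G90
G0 X221.78 Y19.48
M4 S471
G1 X220.86 Y22.31 F2200
G1 X218.46 Y24.05
G1 X215.48 Y24.05
G1 X213.08 Y22.31
G1 X212.16 Y19.48
G1 X213.08 Y16.65
G1 X215.48 Y14.91
G1 X218.46 Y14.91
G1 X220.86 Y16.65
G1 X221.78 Y19.48
G0 X208.64 Y26.34
M4 S471
G1 X192.91 Y63.80 F2200
G1 X212.39 Y99.45
G1 X252.41 Y106.45
G1 X282.84 Y79.53
G1 X280.76 Y38.95
G1 X247.74 Y15.28
G1 X208.64 Y26.34
G0 X113.94 Y79.29
M4 S969
G1 X165.73 Y79.29 F1467
G1 X165.73 Y8.58
G1 X113.94 Y8.58
G1 X113.94 Y79.29
G0 X199.21 Y72.47
M4 S471
G1 X196.17 Y81.84 F2200
G1 X188.20 Y87.63
G1 X178.34 Y87.63
G1 X170.37 Y81.84
G1 X167.33 Y72.47
G1 X170.37 Y63.10
G1 X178.34 Y57.31
G1 X188.20 Y57.31
G1 X196.17 Y63.10
G1 X199.21 Y72.47
G0 X157.80 Y134.09
M4 S969
G1 X226.60 Y134.09 F1467
G1 X226.60 Y79.26
G1 X157.80 Y79.26
G1 X157.80 Y134.09
G0 X101.27 Y34.30
M4 S969
G1 X85.57 Y46.57 F1467
G1 X88.34 Y66.29
G1 X106.81 Y73.76
G1 X122.51 Y61.49
G1 X119.74 Y41.77
G1 X101.27 Y34.30
M5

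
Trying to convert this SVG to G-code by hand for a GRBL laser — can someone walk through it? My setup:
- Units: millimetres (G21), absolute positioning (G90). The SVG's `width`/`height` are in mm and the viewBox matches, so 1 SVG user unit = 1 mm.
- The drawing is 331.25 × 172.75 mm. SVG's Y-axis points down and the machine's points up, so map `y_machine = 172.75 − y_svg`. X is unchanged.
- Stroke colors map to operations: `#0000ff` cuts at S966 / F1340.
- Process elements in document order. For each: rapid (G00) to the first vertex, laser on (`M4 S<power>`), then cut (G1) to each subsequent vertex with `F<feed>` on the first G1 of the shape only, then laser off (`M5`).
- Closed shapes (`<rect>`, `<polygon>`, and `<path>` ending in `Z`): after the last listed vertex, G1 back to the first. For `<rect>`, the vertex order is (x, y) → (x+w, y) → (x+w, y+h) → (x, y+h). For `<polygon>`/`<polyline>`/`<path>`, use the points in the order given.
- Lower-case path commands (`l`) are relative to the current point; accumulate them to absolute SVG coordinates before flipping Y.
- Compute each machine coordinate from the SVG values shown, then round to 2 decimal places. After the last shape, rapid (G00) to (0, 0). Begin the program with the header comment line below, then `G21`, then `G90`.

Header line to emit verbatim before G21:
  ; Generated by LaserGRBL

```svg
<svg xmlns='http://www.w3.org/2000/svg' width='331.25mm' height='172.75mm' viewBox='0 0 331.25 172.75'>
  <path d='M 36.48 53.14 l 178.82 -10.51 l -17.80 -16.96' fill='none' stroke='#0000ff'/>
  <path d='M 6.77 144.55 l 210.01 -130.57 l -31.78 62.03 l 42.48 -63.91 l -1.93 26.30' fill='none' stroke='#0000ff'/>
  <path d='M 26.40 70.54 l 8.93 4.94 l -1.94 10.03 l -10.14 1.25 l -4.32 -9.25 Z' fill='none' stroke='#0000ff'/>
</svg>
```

; Generated by LaserGRBL
G21
G90
G00 X36.48 Y119.61
M4 S966
G1 X215.30 Y130.12 F1340
G1 X197.50 Y147.08
M5
G00 X6.77 Y28.20
M4 S966
G1 X216.78 Y158.77 F1340
G1 X185.00 Y96.74
G1 X227.48 Y160.65
G1 X225.55 Y134.35
M5
G00 X26.40 Y102.21
M4 S966
G1 X35.33 Y97.27 F1340
G1 X33.39 Y87.24
G1 X23.25 Y85.99
G1 X18.93 Y95.24
G1 X26.40 Y102.21
M5
G00 X0.00 Y0.00

1 u = 1 mm; y_m = 172.75 − y.

[1] `<path>` open polyline, #0000ff→cut S966 F1340: (36.48,119.61) → (215.30,130.12) → (197.50,147.08)

[2] `<path>` open polyline, #0000ff→cut S966 F1340: (6.77,28.20) → (216.78,158.77) → (185.00,96.74) → (227.48,160.65) → (225.55,134.35)

[3] `<path>` regular polygon, #0000ff→cut S966 F1340: (26.40,102.21) → (35.33,97.27) → (33.39,87.24) → (23.25,85.99) → (18.93,95.24) → (26.40,102.21) (closed)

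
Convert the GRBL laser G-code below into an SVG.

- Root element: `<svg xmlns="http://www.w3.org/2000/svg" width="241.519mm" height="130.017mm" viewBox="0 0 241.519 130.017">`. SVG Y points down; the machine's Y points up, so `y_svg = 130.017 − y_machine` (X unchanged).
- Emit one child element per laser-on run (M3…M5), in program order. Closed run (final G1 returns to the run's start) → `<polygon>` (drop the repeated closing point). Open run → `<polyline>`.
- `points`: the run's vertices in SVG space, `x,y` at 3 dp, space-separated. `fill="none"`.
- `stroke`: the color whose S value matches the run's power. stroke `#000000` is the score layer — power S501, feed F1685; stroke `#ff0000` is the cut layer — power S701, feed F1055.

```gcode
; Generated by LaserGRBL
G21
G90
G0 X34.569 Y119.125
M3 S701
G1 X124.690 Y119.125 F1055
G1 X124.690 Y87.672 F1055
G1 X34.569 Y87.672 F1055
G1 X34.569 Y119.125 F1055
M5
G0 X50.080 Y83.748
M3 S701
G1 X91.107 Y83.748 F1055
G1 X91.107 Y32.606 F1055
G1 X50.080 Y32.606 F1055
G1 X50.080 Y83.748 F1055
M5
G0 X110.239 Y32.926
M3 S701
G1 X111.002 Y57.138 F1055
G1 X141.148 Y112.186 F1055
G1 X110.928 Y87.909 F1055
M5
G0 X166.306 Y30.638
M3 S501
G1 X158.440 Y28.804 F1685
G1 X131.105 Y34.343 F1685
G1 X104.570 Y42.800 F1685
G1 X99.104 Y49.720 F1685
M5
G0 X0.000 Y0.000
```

<svg xmlns="http://www.w3.org/2000/svg" width="241.519mm" height="130.017mm" viewBox="0 0 241.519 130.017">
  <polygon points="34.569,10.892 124.690,10.892 124.690,42.345 34.569,42.345" fill="none" stroke="#ff0000"/>
  <polygon points="50.080,46.269 91.107,46.269 91.107,97.411 50.080,97.411" fill="none" stroke="#ff0000"/>
  <polyline points="110.239,97.091 111.002,72.879 141.148,17.831 110.928,42.108" fill="none" stroke="#ff0000"/>
  <polyline points="166.306,99.379 158.440,101.213 131.105,95.674 104.570,87.217 99.104,80.297" fill="none" stroke="#000000"/>
</svg>

Machine Y-up, SVG Y-down with viewBox height 130.017, so y_svg = 130.017 − y_machine; X carries over.

Run 1: the run's S701 means `#ff0000` (cut). The run returns to its start, so emit a `<polygon>` with points (Y-flipped): 34.569,10.892 124.690,10.892 124.690,42.345 34.569,42.345.

Run 2: the run's S701 means `#ff0000` (cut). The run returns to its start, so emit a `<polygon>` with points (Y-flipped): 50.080,46.269 91.107,46.269 91.107,97.411 50.080,97.411.

Run 3: power S701 maps to stroke `#ff0000` (cut). The run is open, so emit a `<polyline>` with points (Y-flipped): 110.239,97.091 111.002,72.879 141.148,17.831 110.928,42.108.

Run 4: S501 ⇒ score layer `#000000`. The run is open, so emit a `<polyline>` with points (Y-flipped): 166.306,99.379 158.440,101.213 131.105,95.674 104.570,87.217 99.104,80.297.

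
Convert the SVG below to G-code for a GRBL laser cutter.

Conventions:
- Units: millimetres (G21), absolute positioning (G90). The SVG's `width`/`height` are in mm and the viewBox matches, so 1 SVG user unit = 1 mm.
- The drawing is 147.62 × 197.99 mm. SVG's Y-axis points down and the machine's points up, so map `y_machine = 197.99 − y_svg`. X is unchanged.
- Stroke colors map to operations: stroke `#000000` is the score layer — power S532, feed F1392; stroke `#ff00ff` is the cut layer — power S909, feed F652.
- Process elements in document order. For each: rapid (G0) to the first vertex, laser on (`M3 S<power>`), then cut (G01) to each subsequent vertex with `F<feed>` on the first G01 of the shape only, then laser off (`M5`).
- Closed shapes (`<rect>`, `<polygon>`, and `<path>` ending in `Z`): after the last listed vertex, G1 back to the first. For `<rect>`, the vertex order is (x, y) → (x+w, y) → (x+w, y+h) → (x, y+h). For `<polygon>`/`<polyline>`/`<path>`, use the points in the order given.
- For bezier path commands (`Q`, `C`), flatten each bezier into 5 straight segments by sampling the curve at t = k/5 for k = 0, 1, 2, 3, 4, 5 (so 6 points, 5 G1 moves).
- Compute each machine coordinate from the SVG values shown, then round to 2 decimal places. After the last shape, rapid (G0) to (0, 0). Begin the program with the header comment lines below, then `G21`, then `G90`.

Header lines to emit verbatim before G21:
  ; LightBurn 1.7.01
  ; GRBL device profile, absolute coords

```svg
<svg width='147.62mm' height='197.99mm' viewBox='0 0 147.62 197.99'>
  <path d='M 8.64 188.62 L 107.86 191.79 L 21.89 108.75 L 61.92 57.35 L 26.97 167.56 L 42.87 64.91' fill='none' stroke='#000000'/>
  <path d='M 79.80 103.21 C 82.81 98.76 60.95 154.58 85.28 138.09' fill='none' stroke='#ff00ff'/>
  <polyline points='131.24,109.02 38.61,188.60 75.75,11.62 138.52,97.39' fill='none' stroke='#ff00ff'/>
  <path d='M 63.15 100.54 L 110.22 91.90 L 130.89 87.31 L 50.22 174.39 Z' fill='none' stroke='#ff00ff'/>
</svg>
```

; LightBurn 1.7.01
; GRBL device profile, absolute coords
G21
G90
G0 X8.64 Y9.37
M3 S532
G01 X107.86 Y6.20 F1392
G01 X21.89 Y89.24
G01 X61.92 Y140.64
G01 X26.97 Y30.43
G01 X42.87 Y133.08
M5
G0 X79.80 Y94.78
M3 S909
G01 X79.19 Y91.28 F652
G01 X76.02 Y79.68
G01 X73.71 Y66.34
G01 X75.66 Y57.62
G01 X85.28 Y59.90
M5
G0 X131.24 Y88.97
M3 S909
G01 X38.61 Y9.39 F652
G01 X75.75 Y186.37
G01 X138.52 Y100.60
M5
G0 X63.15 Y97.45
M3 S909
G01 X110.22 Y106.09 F652
G01 X130.89 Y110.68
G01 X50.22 Y23.60
G01 X63.15 Y97.45
M5
G0 X0.00 Y0.00

Since the viewBox matches the mm dimensions, user units are millimetres directly. The only transform is the Y-flip y_m = 197.99 − y_svg.

Shape 1 is a open polyline drawn with `<path>`. Its stroke #000000 means score at S532, F1392. After flipping Y the toolpath is (8.64,9.37) → (107.86,6.20) → (21.89,89.24) → (61.92,140.64) → (26.97,30.43) → (42.87,133.08).

Shape 2 is a cubic bezier drawn with `<path>`. Its stroke #ff00ff means cut at S909, F652. After flipping Y the toolpath is (79.80,94.78) → (79.19,91.28) → (76.02,79.68) → (73.71,66.34) → (75.66,57.62) → (85.28,59.90).

Shape 3 is a open polyline drawn with `<polyline>`. Its stroke #ff00ff means cut at S909, F652. After flipping Y the toolpath is (131.24,88.97) → (38.61,9.39) → (75.75,186.37) → (138.52,100.60).

Shape 4 is a closed polygon drawn with `<path>`. Its stroke #ff00ff means cut at S909, F652. After flipping Y the toolpath is (63.15,97.45) → (110.22,106.09) → (130.89,110.68) → (50.22,23.60) → (63.15,97.45), returning to the start.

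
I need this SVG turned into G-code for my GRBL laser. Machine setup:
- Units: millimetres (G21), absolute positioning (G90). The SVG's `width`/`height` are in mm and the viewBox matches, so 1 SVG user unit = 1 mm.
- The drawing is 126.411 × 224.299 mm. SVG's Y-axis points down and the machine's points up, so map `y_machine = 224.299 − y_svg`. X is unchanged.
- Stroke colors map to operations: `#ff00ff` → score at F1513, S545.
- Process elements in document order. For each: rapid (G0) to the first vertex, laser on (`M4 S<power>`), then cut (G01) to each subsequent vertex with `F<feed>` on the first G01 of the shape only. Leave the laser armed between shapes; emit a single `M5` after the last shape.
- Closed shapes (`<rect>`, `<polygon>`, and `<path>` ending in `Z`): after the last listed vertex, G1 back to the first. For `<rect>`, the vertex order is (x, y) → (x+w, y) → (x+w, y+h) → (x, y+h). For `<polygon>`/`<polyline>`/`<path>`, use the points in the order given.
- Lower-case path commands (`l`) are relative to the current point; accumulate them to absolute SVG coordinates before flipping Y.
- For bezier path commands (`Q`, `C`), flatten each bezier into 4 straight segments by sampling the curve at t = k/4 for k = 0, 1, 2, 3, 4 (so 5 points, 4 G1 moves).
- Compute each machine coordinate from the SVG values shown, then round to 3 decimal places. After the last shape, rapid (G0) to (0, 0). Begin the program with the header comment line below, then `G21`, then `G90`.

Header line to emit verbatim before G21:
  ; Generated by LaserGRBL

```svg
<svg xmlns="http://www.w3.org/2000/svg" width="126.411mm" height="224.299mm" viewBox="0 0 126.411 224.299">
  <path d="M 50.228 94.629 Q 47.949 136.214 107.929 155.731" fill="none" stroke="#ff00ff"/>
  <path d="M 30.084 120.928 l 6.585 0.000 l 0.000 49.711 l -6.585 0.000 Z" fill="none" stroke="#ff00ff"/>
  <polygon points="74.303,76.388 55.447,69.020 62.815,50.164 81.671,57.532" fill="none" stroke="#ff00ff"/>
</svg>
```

viewBox `0 0 126.411 224.299` with mm width/height → 1 unit = 1 mm. Flip: y_m = 224.299 − y_svg.

**Shape 1** — `<path>` quadratic bezier, stroke `#ff00ff` → score (S545, F1513). Control points (SVG): P0=(50.228,94.629), P1=(47.949,136.214), P2=(107.929,155.731); sampled at t=k/4. Machine vertices: (50.228,129.670) → (52.980,110.257) → (63.514,93.602) → (81.830,79.706) → (107.929,68.568). Open path.

**Shape 2** — `<path>` rectangle, stroke `#ff00ff` → score (S545, F1513). Machine vertices: (30.084,103.371) → (36.669,103.371) → (36.669,53.660) → (30.084,53.660) → (30.084,103.371). Closed: final G1 returns to the first vertex.

**Shape 3** — `<polygon>` regular polygon, stroke `#ff00ff` → score (S545, F1513). Machine vertices: (74.303,147.911) → (55.447,155.279) → (62.815,174.135) → (81.671,166.767) → (74.303,147.911). Closed: final G1 returns to the first vertex.

; Generated by LaserGRBL
G21
G90
G0 X50.228 Y129.670
M4 S545
G01 X52.980 Y110.257 F1513
G01 X63.514 Y93.602
G01 X81.830 Y79.706
G01 X107.929 Y68.568
G0 X30.084 Y103.371
M4 S545
G01 X36.669 Y103.371 F1513
G01 X36.669 Y53.660
G01 X30.084 Y53.660
G01 X30.084 Y103.371
G0 X74.303 Y147.911
M4 S545
G01 X55.447 Y155.279 F1513
G01 X62.815 Y174.135
G01 X81.671 Y166.767
G01 X74.303 Y147.911
M5
G0 X0.000 Y0.000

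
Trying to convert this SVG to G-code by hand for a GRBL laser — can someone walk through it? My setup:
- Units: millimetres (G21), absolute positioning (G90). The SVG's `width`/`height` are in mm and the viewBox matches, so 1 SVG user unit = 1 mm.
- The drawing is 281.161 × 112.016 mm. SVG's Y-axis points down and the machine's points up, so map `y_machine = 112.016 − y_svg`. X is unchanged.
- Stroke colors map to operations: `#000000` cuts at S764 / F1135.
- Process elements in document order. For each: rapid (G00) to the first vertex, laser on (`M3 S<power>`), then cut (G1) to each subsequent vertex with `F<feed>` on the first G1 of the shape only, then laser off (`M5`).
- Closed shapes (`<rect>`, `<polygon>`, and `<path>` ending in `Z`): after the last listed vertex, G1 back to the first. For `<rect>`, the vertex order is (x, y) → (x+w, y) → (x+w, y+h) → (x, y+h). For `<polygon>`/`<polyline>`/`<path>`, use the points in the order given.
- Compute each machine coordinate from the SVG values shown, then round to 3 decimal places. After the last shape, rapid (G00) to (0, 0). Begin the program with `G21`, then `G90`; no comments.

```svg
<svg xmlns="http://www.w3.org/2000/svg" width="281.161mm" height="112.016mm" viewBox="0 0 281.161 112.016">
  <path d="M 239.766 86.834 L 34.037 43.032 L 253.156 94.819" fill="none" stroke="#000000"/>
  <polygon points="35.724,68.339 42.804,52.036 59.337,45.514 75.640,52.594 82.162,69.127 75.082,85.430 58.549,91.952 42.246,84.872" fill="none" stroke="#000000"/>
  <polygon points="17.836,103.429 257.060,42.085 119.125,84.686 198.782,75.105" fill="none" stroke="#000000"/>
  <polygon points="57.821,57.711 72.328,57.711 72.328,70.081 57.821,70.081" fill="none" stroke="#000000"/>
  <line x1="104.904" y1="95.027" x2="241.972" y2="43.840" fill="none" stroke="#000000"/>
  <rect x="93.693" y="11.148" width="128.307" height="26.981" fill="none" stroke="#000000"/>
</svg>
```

1 u = 1 mm; y_m = 112.016 − y.

[1] `<path>` open polyline, #000000→cut S764 F1135: (239.766,25.182) → (34.037,68.984) → (253.156,17.197)

[2] `<polygon>` regular polygon, #000000→cut S764 F1135: (35.724,43.677) → (42.804,59.980) → (59.337,66.502) → (75.640,59.422) → (82.162,42.889) → (75.082,26.586) → (58.549,20.064) → (42.246,27.144) → (35.724,43.677) (closed)

[3] `<polygon>` closed polygon, #000000→cut S764 F1135: (17.836,8.587) → (257.060,69.931) → (119.125,27.330) → (198.782,36.911) → (17.836,8.587) (closed)

[4] `<polygon>` rectangle, #000000→cut S764 F1135: (57.821,54.305) → (72.328,54.305) → (72.328,41.935) → (57.821,41.935) → (57.821,54.305) (closed)

[5] `<line>` line segment, #000000→cut S764 F1135: (104.904,16.989) → (241.972,68.176)

[6] `<rect>` rectangle, #000000→cut S764 F1135: (93.693,100.868) → (222.000,100.868) → (222.000,73.887) → (93.693,73.887) → (93.693,100.868) (closed)

G21
G90
G00 X239.766 Y25.182
M3 S764
G1 X34.037 Y68.984 F1135
G1 X253.156 Y17.197
M5
G00 X35.724 Y43.677
M3 S764
G1 X42.804 Y59.980 F1135
G1 X59.337 Y66.502
G1 X75.640 Y59.422
G1 X82.162 Y42.889
G1 X75.082 Y26.586
G1 X58.549 Y20.064
G1 X42.246 Y27.144
G1 X35.724 Y43.677
M5
G00 X17.836 Y8.587
M3 S764
G1 X257.060 Y69.931 F1135
G1 X119.125 Y27.330
G1 X198.782 Y36.911
G1 X17.836 Y8.587
M5
G00 X57.821 Y54.305
M3 S764
G1 X72.328 Y54.305 F1135
G1 X72.328 Y41.935
G1 X57.821 Y41.935
G1 X57.821 Y54.305
M5
G00 X104.904 Y16.989
M3 S764
G1 X241.972 Y68.176 F1135
M5
G00 X93.693 Y100.868
M3 S764
G1 X222.000 Y100.868 F1135
G1 X222.000 Y73.887
G1 X93.693 Y73.887
G1 X93.693 Y100.868
M5
G00 X0.000 Y0.000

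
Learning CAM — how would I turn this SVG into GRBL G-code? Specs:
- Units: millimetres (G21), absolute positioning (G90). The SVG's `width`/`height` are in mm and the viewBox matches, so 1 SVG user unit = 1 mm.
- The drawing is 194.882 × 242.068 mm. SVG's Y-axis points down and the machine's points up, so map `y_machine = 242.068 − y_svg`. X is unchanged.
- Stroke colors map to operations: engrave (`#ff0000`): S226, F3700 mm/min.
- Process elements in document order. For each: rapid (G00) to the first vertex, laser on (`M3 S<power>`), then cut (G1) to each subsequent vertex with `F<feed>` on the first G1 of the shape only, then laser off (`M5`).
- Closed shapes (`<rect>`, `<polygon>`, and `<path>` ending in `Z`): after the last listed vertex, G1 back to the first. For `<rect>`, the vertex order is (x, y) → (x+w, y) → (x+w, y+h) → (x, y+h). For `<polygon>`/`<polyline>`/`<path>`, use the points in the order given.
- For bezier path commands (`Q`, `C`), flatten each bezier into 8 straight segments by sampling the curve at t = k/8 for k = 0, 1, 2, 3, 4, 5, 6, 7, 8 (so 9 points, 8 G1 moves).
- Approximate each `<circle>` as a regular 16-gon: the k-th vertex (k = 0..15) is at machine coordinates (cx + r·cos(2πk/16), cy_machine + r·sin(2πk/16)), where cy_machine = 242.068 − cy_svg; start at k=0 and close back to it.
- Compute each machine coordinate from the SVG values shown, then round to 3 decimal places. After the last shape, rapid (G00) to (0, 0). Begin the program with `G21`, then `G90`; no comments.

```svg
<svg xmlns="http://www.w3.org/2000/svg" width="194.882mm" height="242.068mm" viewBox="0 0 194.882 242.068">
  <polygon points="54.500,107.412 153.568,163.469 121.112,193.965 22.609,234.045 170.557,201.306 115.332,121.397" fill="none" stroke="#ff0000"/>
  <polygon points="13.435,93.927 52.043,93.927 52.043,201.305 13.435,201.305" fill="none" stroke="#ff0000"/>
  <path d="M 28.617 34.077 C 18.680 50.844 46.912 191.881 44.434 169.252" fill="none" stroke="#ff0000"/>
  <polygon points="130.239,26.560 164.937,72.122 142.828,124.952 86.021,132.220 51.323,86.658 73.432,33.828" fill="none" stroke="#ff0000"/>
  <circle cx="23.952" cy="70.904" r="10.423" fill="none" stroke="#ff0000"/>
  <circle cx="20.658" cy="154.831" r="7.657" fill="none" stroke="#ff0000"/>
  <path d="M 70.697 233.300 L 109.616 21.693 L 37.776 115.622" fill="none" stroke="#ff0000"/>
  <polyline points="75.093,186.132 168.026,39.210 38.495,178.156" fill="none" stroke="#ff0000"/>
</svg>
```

G21
G90
G00 X54.500 Y134.656
M3 S226
G1 X153.568 Y78.599 F3700
G1 X121.112 Y48.103
G1 X22.609 Y8.023
G1 X170.557 Y40.762
G1 X115.332 Y120.671
G1 X54.500 Y134.656
M5
G00 X13.435 Y148.141
M3 S226
G1 X52.043 Y148.141 F3700
G1 X52.043 Y40.763
G1 X13.435 Y40.763
G1 X13.435 Y148.141
M5
G00 X28.617 Y207.991
M3 S226
G1 X26.545 Y196.441 F3700
G1 X27.245 Y176.614
G1 X29.908 Y151.886
G1 X33.728 Y125.630
G1 X37.898 Y101.221
G1 X41.611 Y82.033
G1 X44.058 Y71.440
G1 X44.434 Y72.816
M5
G00 X130.239 Y215.508
M3 S226
G1 X164.937 Y169.946 F3700
G1 X142.828 Y117.116
G1 X86.021 Y109.848
G1 X51.323 Y155.410
G1 X73.432 Y208.240
G1 X130.239 Y215.508
M5
G00 X34.375 Y171.164
M3 S226
G1 X33.582 Y175.153 F3700
G1 X31.322 Y178.534
G1 X27.941 Y180.794
G1 X23.952 Y181.587
G1 X19.963 Y180.794
G1 X16.582 Y178.534
G1 X14.322 Y175.153
G1 X13.529 Y171.164
G1 X14.322 Y167.175
G1 X16.582 Y163.794
G1 X19.963 Y161.534
G1 X23.952 Y160.741
G1 X27.941 Y161.534
G1 X31.322 Y163.794
G1 X33.582 Y167.175
G1 X34.375 Y171.164
M5
G00 X28.315 Y87.237
M3 S226
G1 X27.732 Y90.167 F3700
G1 X26.072 Y92.651
G1 X23.588 Y94.311
G1 X20.658 Y94.894
G1 X17.728 Y94.311
G1 X15.244 Y92.651
G1 X13.584 Y90.167
G1 X13.001 Y87.237
G1 X13.584 Y84.307
G1 X15.244 Y81.823
G1 X17.728 Y80.163
G1 X20.658 Y79.580
G1 X23.588 Y80.163
G1 X26.072 Y81.823
G1 X27.732 Y84.307
G1 X28.315 Y87.237
M5
G00 X70.697 Y8.768
M3 S226
G1 X109.616 Y220.375 F3700
G1 X37.776 Y126.446
M5
G00 X75.093 Y55.936
M3 S226
G1 X168.026 Y202.858 F3700
G1 X38.495 Y63.912
M5
G00 X0.000 Y0.000

1 u = 1 mm; y_m = 242.068 − y.

[1] `<polygon>` closed polygon, #ff0000→engrave S226 F3700: (54.500,134.656) → (153.568,78.599) → (121.112,48.103) → (22.609,8.023) → (170.557,40.762) → (115.332,120.671) → (54.500,134.656) (closed)

[2] `<polygon>` rectangle, #ff0000→engrave S226 F3700: (13.435,148.141) → (52.043,148.141) → (52.043,40.763) → (13.435,40.763) → (13.435,148.141) (closed)

[3] `<path>` cubic bezier, #ff0000→engrave S226 F3700: (28.617,207.991) → (26.545,196.441) → (27.245,176.614) → (29.908,151.886) → (33.728,125.630) → (37.898,101.221) → (41.611,82.033) → (44.058,71.440) → (44.434,72.816)

[4] `<polygon>` regular polygon, #ff0000→engrave S226 F3700: (130.239,215.508) → (164.937,169.946) → (142.828,117.116) → (86.021,109.848) → (51.323,155.410) → (73.432,208.240) → (130.239,215.508) (closed)

[5] `<circle>` circle, #ff0000→engrave S226 F3700: (34.375,171.164) → (33.582,175.153) → (31.322,178.534) → (27.941,180.794) → (23.952,181.587) → (19.963,180.794) → (16.582,178.534) → (14.322,175.153) → (13.529,171.164) → (14.322,167.175) → (16.582,163.794) → (19.963,161.534) → (23.952,160.741) → (27.941,161.534) → (31.322,163.794) → (33.582,167.175) → (34.375,171.164) (closed)

[6] `<circle>` circle, #ff0000→engrave S226 F3700: (28.315,87.237) → (27.732,90.167) → (26.072,92.651) → (23.588,94.311) → (20.658,94.894) → (17.728,94.311) → (15.244,92.651) → (13.584,90.167) → (13.001,87.237) → (13.584,84.307) → (15.244,81.823) → (17.728,80.163) → (20.658,79.580) → (23.588,80.163) → (26.072,81.823) → (27.732,84.307) → (28.315,87.237) (closed)

[7] `<path>` open polyline, #ff0000→engrave S226 F3700: (70.697,8.768) → (109.616,220.375) → (37.776,126.446)

[8] `<polyline>` open polyline, #ff0000→engrave S226 F3700: (75.093,55.936) → (168.026,202.858) → (38.495,63.912)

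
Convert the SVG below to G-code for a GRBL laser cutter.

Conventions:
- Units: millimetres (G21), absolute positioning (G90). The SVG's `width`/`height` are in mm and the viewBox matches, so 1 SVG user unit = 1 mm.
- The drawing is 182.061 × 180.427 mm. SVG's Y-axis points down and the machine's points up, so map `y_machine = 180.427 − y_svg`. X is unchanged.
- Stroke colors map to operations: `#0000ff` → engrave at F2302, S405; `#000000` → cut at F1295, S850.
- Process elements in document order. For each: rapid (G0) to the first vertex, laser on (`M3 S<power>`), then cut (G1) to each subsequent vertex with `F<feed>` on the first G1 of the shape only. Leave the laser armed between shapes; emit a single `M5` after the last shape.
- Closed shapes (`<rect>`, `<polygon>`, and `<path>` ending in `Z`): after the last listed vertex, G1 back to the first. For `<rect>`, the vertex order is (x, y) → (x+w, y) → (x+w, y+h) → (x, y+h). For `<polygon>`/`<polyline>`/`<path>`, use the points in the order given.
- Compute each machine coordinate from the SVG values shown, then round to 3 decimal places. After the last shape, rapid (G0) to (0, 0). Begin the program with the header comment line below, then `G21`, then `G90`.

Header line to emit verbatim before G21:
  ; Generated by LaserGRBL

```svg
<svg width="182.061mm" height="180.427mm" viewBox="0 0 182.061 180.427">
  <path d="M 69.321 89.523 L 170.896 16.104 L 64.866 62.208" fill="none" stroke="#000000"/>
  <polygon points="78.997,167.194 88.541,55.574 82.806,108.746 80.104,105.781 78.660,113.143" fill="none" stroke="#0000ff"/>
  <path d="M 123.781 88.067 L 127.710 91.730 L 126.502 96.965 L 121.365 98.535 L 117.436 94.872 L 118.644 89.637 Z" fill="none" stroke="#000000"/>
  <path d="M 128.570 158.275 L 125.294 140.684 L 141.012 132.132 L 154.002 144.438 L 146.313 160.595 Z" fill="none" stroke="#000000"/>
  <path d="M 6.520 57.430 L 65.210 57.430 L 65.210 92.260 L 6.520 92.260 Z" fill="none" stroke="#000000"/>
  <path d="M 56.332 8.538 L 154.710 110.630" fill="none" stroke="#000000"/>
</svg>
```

; Generated by LaserGRBL
G21
G90
G0 X69.321 Y90.904
M3 S850
G1 X170.896 Y164.323 F1295
G1 X64.866 Y118.219
G0 X78.997 Y13.233
M3 S405
G1 X88.541 Y124.853 F2302
G1 X82.806 Y71.681
G1 X80.104 Y74.646
G1 X78.660 Y67.284
G1 X78.997 Y13.233
G0 X123.781 Y92.360
M3 S850
G1 X127.710 Y88.697 F1295
G1 X126.502 Y83.462
G1 X121.365 Y81.892
G1 X117.436 Y85.555
G1 X118.644 Y90.790
G1 X123.781 Y92.360
G0 X128.570 Y22.152
M3 S850
G1 X125.294 Y39.743 F1295
G1 X141.012 Y48.295
G1 X154.002 Y35.989
G1 X146.313 Y19.832
G1 X128.570 Y22.152
G0 X6.520 Y122.997
M3 S850
G1 X65.210 Y122.997 F1295
G1 X65.210 Y88.167
G1 X6.520 Y88.167
G1 X6.520 Y122.997
G0 X56.332 Y171.889
M3 S850
G1 X154.710 Y69.797 F1295
M5
G0 X0.000 Y0.000

viewBox `0 0 182.061 180.427` with mm width/height → 1 unit = 1 mm. Flip: y_m = 180.427 − y_svg.

**Shape 1** — `<path>` open polyline, stroke `#000000` → cut (S850, F1295). Machine vertices: (69.321,90.904) → (170.896,164.323) → (64.866,118.219). Open path.

**Shape 2** — `<polygon>` closed polygon, stroke `#0000ff` → engrave (S405, F2302). Machine vertices: (78.997,13.233) → (88.541,124.853) → (82.806,71.681) → (80.104,74.646) → (78.660,67.284) → (78.997,13.233). Closed: final G1 returns to the first vertex.

**Shape 3** — `<path>` regular polygon, stroke `#000000` → cut (S850, F1295). Machine vertices: (123.781,92.360) → (127.710,88.697) → (126.502,83.462) → (121.365,81.892) → (117.436,85.555) → (118.644,90.790) → (123.781,92.360). Closed: final G1 returns to the first vertex.

**Shape 4** — `<path>` regular polygon, stroke `#000000` → cut (S850, F1295). Machine vertices: (128.570,22.152) → (125.294,39.743) → (141.012,48.295) → (154.002,35.989) → (146.313,19.832) → (128.570,22.152). Closed: final G1 returns to the first vertex.

**Shape 5** — `<path>` rectangle, stroke `#000000` → cut (S850, F1295). Machine vertices: (6.520,122.997) → (65.210,122.997) → (65.210,88.167) → (6.520,88.167) → (6.520,122.997). Closed: final G1 returns to the first vertex.

**Shape 6** — `<path>` line segment, stroke `#000000` → cut (S850, F1295). Machine vertices: (56.332,171.889) → (154.710,69.797). Open path.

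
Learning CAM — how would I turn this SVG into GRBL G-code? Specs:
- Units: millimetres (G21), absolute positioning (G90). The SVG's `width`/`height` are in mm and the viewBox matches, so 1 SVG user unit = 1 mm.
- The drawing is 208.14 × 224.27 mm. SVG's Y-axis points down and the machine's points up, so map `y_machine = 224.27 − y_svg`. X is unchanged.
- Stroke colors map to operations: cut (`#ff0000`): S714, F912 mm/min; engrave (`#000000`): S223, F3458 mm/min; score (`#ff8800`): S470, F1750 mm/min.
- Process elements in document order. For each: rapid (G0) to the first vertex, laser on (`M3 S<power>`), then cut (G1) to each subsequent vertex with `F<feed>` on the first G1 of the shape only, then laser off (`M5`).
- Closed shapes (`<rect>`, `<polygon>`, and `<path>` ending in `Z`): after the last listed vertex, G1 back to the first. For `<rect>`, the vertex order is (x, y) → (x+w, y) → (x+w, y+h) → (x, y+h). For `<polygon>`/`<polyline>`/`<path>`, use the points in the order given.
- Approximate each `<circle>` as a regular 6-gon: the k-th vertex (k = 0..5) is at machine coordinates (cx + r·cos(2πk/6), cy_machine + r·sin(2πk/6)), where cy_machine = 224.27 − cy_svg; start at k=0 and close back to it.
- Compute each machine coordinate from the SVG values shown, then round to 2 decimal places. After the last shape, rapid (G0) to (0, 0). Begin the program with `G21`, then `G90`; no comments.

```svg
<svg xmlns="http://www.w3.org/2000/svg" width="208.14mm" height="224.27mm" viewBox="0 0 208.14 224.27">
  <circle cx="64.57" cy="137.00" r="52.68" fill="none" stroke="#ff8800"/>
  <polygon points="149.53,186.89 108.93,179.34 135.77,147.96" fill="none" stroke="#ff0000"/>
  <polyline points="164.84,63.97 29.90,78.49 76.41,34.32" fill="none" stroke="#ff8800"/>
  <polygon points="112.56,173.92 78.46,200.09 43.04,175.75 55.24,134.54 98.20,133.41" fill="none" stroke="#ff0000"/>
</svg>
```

viewBox `0 0 208.14 224.27` with mm width/height → 1 unit = 1 mm. Flip: y_m = 224.27 − y_svg.

**Shape 1** — `<circle>` circle, stroke `#ff8800` → score (S470, F1750). Machine vertices: (117.25,87.27) → (90.91,132.89) → (38.23,132.89) → (11.89,87.27) → (38.23,41.65) → (90.91,41.65) → (117.25,87.27). Closed: final G1 returns to the first vertex.

**Shape 2** — `<polygon>` regular polygon, stroke `#ff0000` → cut (S714, F912). Machine vertices: (149.53,37.38) → (108.93,44.93) → (135.77,76.31) → (149.53,37.38). Closed: final G1 returns to the first vertex.

**Shape 3** — `<polyline>` open polyline, stroke `#ff8800` → score (S470, F1750). Machine vertices: (164.84,160.30) → (29.90,145.78) → (76.41,189.95). Open path.

**Shape 4** — `<polygon>` regular polygon, stroke `#ff0000` → cut (S714, F912). Machine vertices: (112.56,50.35) → (78.46,24.18) → (43.04,48.52) → (55.24,89.73) → (98.20,90.86) → (112.56,50.35). Closed: final G1 returns to the first vertex.

G21
G90
G0 X117.25 Y87.27
M3 S470
G1 X90.91 Y132.89 F1750
G1 X38.23 Y132.89
G1 X11.89 Y87.27
G1 X38.23 Y41.65
G1 X90.91 Y41.65
G1 X117.25 Y87.27
M5
G0 X149.53 Y37.38
M3 S714
G1 X108.93 Y44.93 F912
G1 X135.77 Y76.31
G1 X149.53 Y37.38
M5
G0 X164.84 Y160.30
M3 S470
G1 X29.90 Y145.78 F1750
G1 X76.41 Y189.95
M5
G0 X112.56 Y50.35
M3 S714
G1 X78.46 Y24.18 F912
G1 X43.04 Y48.52
G1 X55.24 Y89.73
G1 X98.20 Y90.86
G1 X112.56 Y50.35
M5
G0 X0.00 Y0.00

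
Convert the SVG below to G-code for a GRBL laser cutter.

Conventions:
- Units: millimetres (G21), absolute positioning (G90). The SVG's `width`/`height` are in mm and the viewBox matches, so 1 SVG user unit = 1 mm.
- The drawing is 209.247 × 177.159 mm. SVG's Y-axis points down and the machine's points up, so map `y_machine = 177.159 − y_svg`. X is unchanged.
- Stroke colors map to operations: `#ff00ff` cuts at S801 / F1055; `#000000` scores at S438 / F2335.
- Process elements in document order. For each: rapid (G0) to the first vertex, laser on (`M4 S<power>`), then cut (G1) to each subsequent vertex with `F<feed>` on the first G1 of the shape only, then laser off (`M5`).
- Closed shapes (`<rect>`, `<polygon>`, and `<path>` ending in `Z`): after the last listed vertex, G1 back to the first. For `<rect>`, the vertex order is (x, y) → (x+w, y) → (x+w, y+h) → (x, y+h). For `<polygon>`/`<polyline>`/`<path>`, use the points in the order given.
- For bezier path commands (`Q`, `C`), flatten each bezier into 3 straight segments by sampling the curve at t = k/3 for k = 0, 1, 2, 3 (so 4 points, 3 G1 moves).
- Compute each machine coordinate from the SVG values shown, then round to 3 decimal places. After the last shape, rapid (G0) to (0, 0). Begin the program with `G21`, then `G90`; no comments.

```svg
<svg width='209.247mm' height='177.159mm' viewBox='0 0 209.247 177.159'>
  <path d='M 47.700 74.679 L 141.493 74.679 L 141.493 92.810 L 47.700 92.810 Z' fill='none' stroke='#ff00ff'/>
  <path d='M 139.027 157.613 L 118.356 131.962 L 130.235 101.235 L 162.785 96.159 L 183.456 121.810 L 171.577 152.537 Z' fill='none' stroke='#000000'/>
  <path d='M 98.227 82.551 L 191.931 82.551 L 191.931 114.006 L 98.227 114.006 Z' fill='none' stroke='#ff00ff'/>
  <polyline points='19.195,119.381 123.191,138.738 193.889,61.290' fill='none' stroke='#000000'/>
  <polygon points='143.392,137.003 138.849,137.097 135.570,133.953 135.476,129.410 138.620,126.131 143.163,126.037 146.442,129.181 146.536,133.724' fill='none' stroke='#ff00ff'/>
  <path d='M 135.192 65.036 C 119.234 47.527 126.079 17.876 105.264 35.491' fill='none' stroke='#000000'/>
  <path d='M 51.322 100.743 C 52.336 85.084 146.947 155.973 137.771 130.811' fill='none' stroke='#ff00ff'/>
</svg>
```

1 u = 1 mm; y_m = 177.159 − y.

[1] `<path>` rectangle, #ff00ff→cut S801 F1055: (47.700,102.480) → (141.493,102.480) → (141.493,84.349) → (47.700,84.349) → (47.700,102.480) (closed)

[2] `<path>` regular polygon, #000000→score S438 F2335: (139.027,19.546) → (118.356,45.197) → (130.235,75.924) → (162.785,81.000) → (183.456,55.349) → (171.577,24.622) → (139.027,19.546) (closed)

[3] `<path>` rectangle, #ff00ff→cut S801 F1055: (98.227,94.608) → (191.931,94.608) → (191.931,63.153) → (98.227,63.153) → (98.227,94.608) (closed)

[4] `<polyline>` open polyline, #000000→score S438 F2335: (19.195,57.778) → (123.191,38.421) → (193.889,115.869)

[5] `<polygon>` regular polygon, #ff00ff→cut S801 F1055: (143.392,40.156) → (138.849,40.062) → (135.570,43.206) → (135.476,47.749) → (138.620,51.028) → (143.163,51.122) → (146.442,47.978) → (146.536,43.435) → (143.392,40.156) (closed)

[6] `<path>` cubic bezier, #000000→score S438 F2335: (135.192,112.123) → (124.966,131.479) → (118.728,145.728) → (105.264,141.668)

[7] `<path>` cubic bezier, #ff00ff→cut S801 F1055: (51.322,76.416) → (76.224,69.989) → (119.662,46.440) → (137.771,46.348)

G21
G90
G0 X47.700 Y102.480
M4 S801
G1 X141.493 Y102.480 F1055
G1 X141.493 Y84.349
G1 X47.700 Y84.349
G1 X47.700 Y102.480
M5
G0 X139.027 Y19.546
M4 S438
G1 X118.356 Y45.197 F2335
G1 X130.235 Y75.924
G1 X162.785 Y81.000
G1 X183.456 Y55.349
G1 X171.577 Y24.622
G1 X139.027 Y19.546
M5
G0 X98.227 Y94.608
M4 S801
G1 X191.931 Y94.608 F1055
G1 X191.931 Y63.153
G1 X98.227 Y63.153
G1 X98.227 Y94.608
M5
G0 X19.195 Y57.778
M4 S438
G1 X123.191 Y38.421 F2335
G1 X193.889 Y115.869
M5
G0 X143.392 Y40.156
M4 S801
G1 X138.849 Y40.062 F1055
G1 X135.570 Y43.206
G1 X135.476 Y47.749
G1 X138.620 Y51.028
G1 X143.163 Y51.122
G1 X146.442 Y47.978
G1 X146.536 Y43.435
G1 X143.392 Y40.156
M5
G0 X135.192 Y112.123
M4 S438
G1 X124.966 Y131.479 F2335
G1 X118.728 Y145.728
G1 X105.264 Y141.668
M5
G0 X51.322 Y76.416
M4 S801
G1 X76.224 Y69.989 F1055
G1 X119.662 Y46.440
G1 X137.771 Y46.348
M5
G0 X0.000 Y0.000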